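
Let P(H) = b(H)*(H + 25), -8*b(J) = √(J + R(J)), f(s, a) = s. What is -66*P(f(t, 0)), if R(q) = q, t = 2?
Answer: 891/2 ≈ 445.50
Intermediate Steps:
b(J) = -√2*√J/8 (b(J) = -√(J + J)/8 = -√2*√J/8)
P(H) = -√2*√H*(25 + H)/8 (P(H) = (-√2*√H/8)*(H + 25) = (-√2*√H/8)*(25 + H) = -√2*√H*(25 + H)/8)
-66*P(f(t, 0)) = -33*√2*√2*(-25 - 1*2)/4 = -33*√2*√2*(-25 - 2)/4 = -33*√2*√2*(-27)/4 = -66*(-27/4) = 891/2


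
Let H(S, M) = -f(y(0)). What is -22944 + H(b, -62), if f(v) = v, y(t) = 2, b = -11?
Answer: -22946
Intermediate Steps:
H(S, M) = -2 (H(S, M) = -1*2 = -2)
-22944 + H(b, -62) = -22944 - 2 = -22946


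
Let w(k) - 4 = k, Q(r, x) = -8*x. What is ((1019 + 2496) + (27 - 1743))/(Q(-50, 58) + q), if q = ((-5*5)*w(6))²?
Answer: 1799/62036 ≈ 0.028999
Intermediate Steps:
w(k) = 4 + k
q = 62500 (q = ((-5*5)*(4 + 6))² = (-25*10)² = (-250)² = 62500)
((1019 + 2496) + (27 - 1743))/(Q(-50, 58) + q) = ((1019 + 2496) + (27 - 1743))/(-8*58 + 62500) = (3515 - 1716)/(-464 + 62500) = 1799/62036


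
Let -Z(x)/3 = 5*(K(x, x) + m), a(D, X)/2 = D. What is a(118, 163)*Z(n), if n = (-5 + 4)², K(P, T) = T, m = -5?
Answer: 14160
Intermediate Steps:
a(D, X) = 2*D
n = 1 (n = (-1)² = 1)
Z(x) = 75 - 15*x (Z(x) = -15*(x - 5) = -15*(-5 + x) = -3*(-25 + 5*x) = 75 - 15*x)
a(118, 163)*Z(n) = (2*118)*(75 - 15*1) = 236*(75 - 15) = 236*60 = 14160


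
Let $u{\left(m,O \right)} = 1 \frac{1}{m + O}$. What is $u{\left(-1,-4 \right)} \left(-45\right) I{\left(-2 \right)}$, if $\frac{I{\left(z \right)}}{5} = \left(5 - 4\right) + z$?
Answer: $-45$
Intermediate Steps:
$u{\left(m,O \right)} = \frac{1}{O + m}$ ($u{\left(m,O \right)} = 1 \frac{1}{O + m} = \frac{1}{O + m}$)
$I{\left(z \right)} = 5 + 5 z$ ($I{\left(z \right)} = 5 \left(\left(5 - 4\right) + z\right) = 5 \left(1 + z\right) = 5 + 5 z$)
$u{\left(-1,-4 \right)} \left(-45\right) I{\left(-2 \right)} = \frac{1}{-4 - 1} \left(-45\right) \left(5 + 5 \left(-2\right)\right) = \frac{1}{-5} \left(-45\right) \left(5 - 10\right) = \left(- \frac{1}{5}\right) \left(-45\right) \left(-5\right) = 9 \left(-5\right) = -45$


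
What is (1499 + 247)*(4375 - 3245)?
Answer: 1972980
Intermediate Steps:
(1499 + 247)*(4375 - 3245) = 1746*1130 = 1972980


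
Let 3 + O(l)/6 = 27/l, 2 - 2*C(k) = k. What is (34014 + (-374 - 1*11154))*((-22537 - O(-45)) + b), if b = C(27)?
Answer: -2532811797/5 ≈ -5.0656e+8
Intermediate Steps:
C(k) = 1 - k/2
O(l) = -18 + 162/l (O(l) = -18 + 6*(27/l) = -18 + 162/l)
b = -25/2 (b = 1 - 1/2*27 = 1 - 27/2 = -25/2 ≈ -12.500)
(34014 + (-374 - 1*11154))*((-22537 - O(-45)) + b) = (34014 + (-374 - 1*11154))*((-22537 - (-18 + 162/(-45))) - 25/2) = (34014 + (-374 - 11154))*((-22537 - (-18 + 162*(-1/45))) - 25/2) = (34014 - 11528)*((-22537 - (-18 - 18/5)) - 25/2) = 22486*((-22537 - 1*(-108/5)) - 25/2) = 22486*((-22537 + 108/5) - 25/2) = 22486*(-112577/5 - 25/2) = 22486*(-225279/10) = -2532811797/5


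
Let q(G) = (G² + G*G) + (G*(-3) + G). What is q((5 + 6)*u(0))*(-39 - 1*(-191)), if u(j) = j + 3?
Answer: 321024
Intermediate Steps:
u(j) = 3 + j
q(G) = -2*G + 2*G² (q(G) = (G² + G²) + (-3*G + G) = 2*G² - 2*G = -2*G + 2*G²)
q((5 + 6)*u(0))*(-39 - 1*(-191)) = (2*((5 + 6)*(3 + 0))*(-1 + (5 + 6)*(3 + 0)))*(-39 - 1*(-191)) = (2*(11*3)*(-1 + 11*3))*(-39 + 191) = (2*33*(-1 + 33))*152 = (2*33*32)*152 = 2112*152 = 321024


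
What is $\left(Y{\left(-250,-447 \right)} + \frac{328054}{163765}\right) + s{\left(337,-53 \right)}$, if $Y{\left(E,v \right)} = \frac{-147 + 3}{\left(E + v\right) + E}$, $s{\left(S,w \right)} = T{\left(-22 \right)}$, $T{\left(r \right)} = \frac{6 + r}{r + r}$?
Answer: $\frac{4297084098}{1705940005} \approx 2.5189$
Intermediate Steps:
$T{\left(r \right)} = \frac{6 + r}{2 r}$
$s{\left(S,w \right)} = \frac{4}{11}$ ($s{\left(S,w \right)} = \frac{6 - 22}{2 \left(-22\right)} = \frac{1}{2} \left(- \frac{1}{22}\right) \left(-16\right) = \frac{4}{11}$)
$Y{\left(E,v \right)} = - \frac{144}{v + 2 E}$
$\left(Y{\left(-250,-447 \right)} + \frac{328054}{163765}\right) + s{\left(337,-53 \right)} = \left(- \frac{144}{-447 + 2 \left(-250\right)} + \frac{328054}{163765}\right) + \frac{4}{11} = \left(- \frac{144}{-447 - 500} + 328054 \cdot \frac{1}{163765}\right) + \frac{4}{11} = \left(- \frac{144}{-947} + \frac{328054}{163765}\right) + \frac{4}{11} = \left(\left(-144\right) \left(- \frac{1}{947}\right) + \frac{328054}{163765}\right) + \frac{4}{11} = \left(\frac{144}{947} + \frac{328054}{163765}\right) + \frac{4}{11} = \frac{334249298}{155085455} + \frac{4}{11} = \frac{4297084098}{1705940005}$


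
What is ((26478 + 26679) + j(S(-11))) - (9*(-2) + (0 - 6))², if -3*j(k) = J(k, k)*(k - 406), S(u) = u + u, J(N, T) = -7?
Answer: 154747/3 ≈ 51582.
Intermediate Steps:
S(u) = 2*u
j(k) = -2842/3 + 7*k/3 (j(k) = -(-7)*(k - 406)/3 = -(-7)*(-406 + k)/3 = -(2842 - 7*k)/3 = -2842/3 + 7*k/3)
((26478 + 26679) + j(S(-11))) - (9*(-2) + (0 - 6))² = ((26478 + 26679) + (-2842/3 + 7*(2*(-11))/3)) - (9*(-2) + (0 - 6))² = (53157 + (-2842/3 + (7/3)*(-22))) - (-18 - 6)² = (53157 + (-2842/3 - 154/3)) - 1*(-24)² = (53157 - 2996/3) - 1*576 = 156475/3 - 576 = 154747/3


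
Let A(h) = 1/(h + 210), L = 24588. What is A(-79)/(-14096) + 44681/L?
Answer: 20626709417/11350902672 ≈ 1.8172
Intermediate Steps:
A(h) = 1/(210 + h)
A(-79)/(-14096) + 44681/L = 1/((210 - 79)*(-14096)) + 44681/24588 = -1/14096/131 + 44681*(1/24588) = (1/131)*(-1/14096) + 44681/24588 = -1/1846576 + 44681/24588 = 20626709417/11350902672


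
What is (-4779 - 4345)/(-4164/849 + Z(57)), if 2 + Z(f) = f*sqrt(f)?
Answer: -5045407768/14828104061 - 41651726052*sqrt(57)/14828104061 ≈ -21.548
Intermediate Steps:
Z(f) = -2 + f**(3/2) (Z(f) = -2 + f*sqrt(f) = -2 + f**(3/2))
(-4779 - 4345)/(-4164/849 + Z(57)) = (-4779 - 4345)/(-4164/849 + (-2 + 57**(3/2))) = -9124/(-4164*1/849 + (-2 + 57*sqrt(57))) = -9124/(-1388/283 + (-2 + 57*sqrt(57))) = -9124/(-1954/283 + 57*sqrt(57))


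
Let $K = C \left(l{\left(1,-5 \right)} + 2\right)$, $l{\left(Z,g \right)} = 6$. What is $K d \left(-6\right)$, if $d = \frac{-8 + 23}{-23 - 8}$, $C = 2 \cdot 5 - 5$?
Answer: $\frac{3600}{31} \approx 116.13$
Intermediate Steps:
$C = 5$ ($C = 10 - 5 = 5$)
$d = - \frac{15}{31}$ ($d = \frac{15}{-31} = 15 \left(- \frac{1}{31}\right) = - \frac{15}{31} \approx -0.48387$)
$K = 40$ ($K = 5 \left(6 + 2\right) = 5 \cdot 8 = 40$)
$K d \left(-6\right) = 40 \left(- \frac{15}{31}\right) \left(-6\right) = \left(- \frac{600}{31}\right) \left(-6\right) = \frac{3600}{31}$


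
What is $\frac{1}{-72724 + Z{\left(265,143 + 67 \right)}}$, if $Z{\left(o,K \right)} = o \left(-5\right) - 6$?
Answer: $- \frac{1}{74055} \approx -1.3503 \cdot 10^{-5}$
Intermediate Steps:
$Z{\left(o,K \right)} = -6 - 5 o$ ($Z{\left(o,K \right)} = - 5 o - 6 = -6 - 5 o$)
$\frac{1}{-72724 + Z{\left(265,143 + 67 \right)}} = \frac{1}{-72724 - 1331} = \frac{1}{-74055} = - \frac{1}{74055}$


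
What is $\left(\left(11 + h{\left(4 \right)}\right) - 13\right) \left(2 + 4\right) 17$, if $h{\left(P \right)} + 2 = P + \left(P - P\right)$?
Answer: $0$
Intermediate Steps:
$h{\left(P \right)} = -2 + P$ ($h{\left(P \right)} = -2 + \left(P + \left(P - P\right)\right) = -2 + \left(P + 0\right) = -2 + P$)
$\left(\left(11 + h{\left(4 \right)}\right) - 13\right) \left(2 + 4\right) 17 = \left(\left(11 + \left(-2 + 4\right)\right) - 13\right) \left(2 + 4\right) 17 = \left(\left(11 + 2\right) - 13\right) 6 \cdot 17 = \left(13 - 13\right) 6 \cdot 17 = 0 \cdot 6 \cdot 17 = 0 \cdot 17 = 0$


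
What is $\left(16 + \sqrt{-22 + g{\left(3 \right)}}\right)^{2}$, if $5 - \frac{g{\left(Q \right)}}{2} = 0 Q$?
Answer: $244 + 64 i \sqrt{3} \approx 244.0 + 110.85 i$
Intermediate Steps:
$g{\left(Q \right)} = 10$ ($g{\left(Q \right)} = 10 - 2 \cdot 0 Q = 10 - 0 = 10 + 0 = 10$)
$\left(16 + \sqrt{-22 + g{\left(3 \right)}}\right)^{2} = \left(16 + \sqrt{-22 + 10}\right)^{2} = \left(16 + \sqrt{-12}\right)^{2} = \left(16 + 2 i \sqrt{3}\right)^{2}$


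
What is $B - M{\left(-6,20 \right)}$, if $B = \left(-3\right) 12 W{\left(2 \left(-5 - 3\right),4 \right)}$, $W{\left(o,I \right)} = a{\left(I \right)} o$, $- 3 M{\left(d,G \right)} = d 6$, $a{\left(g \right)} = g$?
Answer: $2292$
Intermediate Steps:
$M{\left(d,G \right)} = - 2 d$ ($M{\left(d,G \right)} = - \frac{d 6}{3} = - \frac{6 d}{3} = - 2 d$)
$W{\left(o,I \right)} = I o$
$B = 2304$ ($B = \left(-3\right) 12 \cdot 4 \cdot 2 \left(-5 - 3\right) = - 36 \cdot 4 \cdot 2 \left(-8\right) = - 36 \cdot 4 \left(-16\right) = \left(-36\right) \left(-64\right) = 2304$)
$B - M{\left(-6,20 \right)} = 2304 - \left(-2\right) \left(-6\right) = 2304 - 12 = 2292$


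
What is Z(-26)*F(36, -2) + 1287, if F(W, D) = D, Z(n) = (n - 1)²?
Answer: -171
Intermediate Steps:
Z(n) = (-1 + n)²
Z(-26)*F(36, -2) + 1287 = (-1 - 26)²*(-2) + 1287 = (-27)²*(-2) + 1287 = 729*(-2) + 1287 = -1458 + 1287 = -171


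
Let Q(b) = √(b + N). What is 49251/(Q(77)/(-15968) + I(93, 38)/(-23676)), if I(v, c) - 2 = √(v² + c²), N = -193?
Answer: 2327469085296/(-3992 - 1996*√10093 - 5919*I*√29) ≈ -1.111e+7 + 1.7316e+6*I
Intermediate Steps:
I(v, c) = 2 + √(c² + v²) (I(v, c) = 2 + √(v² + c²) = 2 + √(c² + v²))
Q(b) = √(-193 + b) (Q(b) = √(b - 193) = √(-193 + b))
49251/(Q(77)/(-15968) + I(93, 38)/(-23676)) = 49251/(√(-193 + 77)/(-15968) + (2 + √(38² + 93²))/(-23676)) = 49251/(√(-116)*(-1/15968) + (2 + √(1444 + 8649))*(-1/23676)) = 49251/((2*I*√29)*(-1/15968) + (2 + √10093)*(-1/23676)) = 49251/(-I*√29/7984 + (-1/11838 - √10093/23676)) = 49251/(-1/11838 - √10093/23676 - I*√29/7984)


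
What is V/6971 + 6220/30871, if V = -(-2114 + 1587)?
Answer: 59628637/215201741 ≈ 0.27708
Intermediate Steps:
V = 527 (V = -1*(-527) = 527)
V/6971 + 6220/30871 = 527/6971 + 6220/30871 = 59628637/215201741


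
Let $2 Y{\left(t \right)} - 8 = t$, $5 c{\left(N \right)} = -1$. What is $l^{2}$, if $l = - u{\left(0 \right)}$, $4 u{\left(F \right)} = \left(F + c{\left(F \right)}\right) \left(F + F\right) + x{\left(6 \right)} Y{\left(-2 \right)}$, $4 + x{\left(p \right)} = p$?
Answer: $\frac{9}{4} \approx 2.25$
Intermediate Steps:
$x{\left(p \right)} = -4 + p$
$c{\left(N \right)} = - \frac{1}{5}$ ($c{\left(N \right)} = \frac{1}{5} \left(-1\right) = - \frac{1}{5}$)
$Y{\left(t \right)} = 4 + \frac{t}{2}$
$u{\left(F \right)} = \frac{3}{2} + \frac{F \left(- \frac{1}{5} + F\right)}{2}$ ($u{\left(F \right)} = \frac{\left(F - \frac{1}{5}\right) \left(F + F\right) + \left(-4 + 6\right) \left(4 + \frac{1}{2} \left(-2\right)\right)}{4} = \frac{\left(- \frac{1}{5} + F\right) 2 F + 2 \left(4 - 1\right)}{4} = \frac{2 F \left(- \frac{1}{5} + F\right) + 2 \cdot 3}{4} = \frac{2 F \left(- \frac{1}{5} + F\right) + 6}{4} = \frac{6 + 2 F \left(- \frac{1}{5} + F\right)}{4} = \frac{3}{2} + \frac{F \left(- \frac{1}{5} + F\right)}{2}$)
$l = - \frac{3}{2}$ ($l = - (\frac{3}{2} + \frac{0^{2}}{2} - 0) = - (\frac{3}{2} + \frac{1}{2} \cdot 0 + 0) = - (\frac{3}{2} + 0 + 0) = \left(-1\right) \frac{3}{2} = - \frac{3}{2} \approx -1.5$)
$l^{2} = \left(- \frac{3}{2}\right)^{2} = \frac{9}{4}$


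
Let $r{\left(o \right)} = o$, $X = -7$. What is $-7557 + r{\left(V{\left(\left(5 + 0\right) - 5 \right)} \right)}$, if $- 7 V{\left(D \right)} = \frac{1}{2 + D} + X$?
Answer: $- \frac{105785}{14} \approx -7556.1$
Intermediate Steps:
$V{\left(D \right)} = 1 - \frac{1}{7 \left(2 + D\right)}$ ($V{\left(D \right)} = - \frac{\frac{1}{2 + D} - 7}{7} = - \frac{-7 + \frac{1}{2 + D}}{7} = 1 - \frac{1}{7 \left(2 + D\right)}$)
$-7557 + r{\left(V{\left(\left(5 + 0\right) - 5 \right)} \right)} = -7557 + \frac{\frac{13}{7} + \left(\left(5 + 0\right) - 5\right)}{2 + \left(\left(5 + 0\right) - 5\right)} = -7557 + \frac{\frac{13}{7} + \left(5 - 5\right)}{2 + \left(5 - 5\right)} = -7557 + \frac{\frac{13}{7} + 0}{2 + 0} = -7557 + \frac{1}{2} \cdot \frac{13}{7} = -7557 + \frac{13}{14} = - \frac{105785}{14}$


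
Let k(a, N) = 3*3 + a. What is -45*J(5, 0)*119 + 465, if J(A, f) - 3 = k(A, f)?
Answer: -90570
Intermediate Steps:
k(a, N) = 9 + a
J(A, f) = 12 + A (J(A, f) = 3 + (9 + A) = 12 + A)
-45*J(5, 0)*119 + 465 = -45*(12 + 5)*119 + 465 = -45*17*119 + 465 = -765*119 + 465 = -91035 + 465 = -90570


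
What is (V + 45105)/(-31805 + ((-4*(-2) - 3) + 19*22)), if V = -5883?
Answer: -19611/15691 ≈ -1.2498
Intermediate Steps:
(V + 45105)/(-31805 + ((-4*(-2) - 3) + 19*22)) = (-5883 + 45105)/(-31805 + ((-4*(-2) - 3) + 19*22)) = 39222/(-31805 + ((8 - 3) + 418)) = 39222/(-31805 + (5 + 418)) = 39222/(-31805 + 423) = 39222/(-31382) = 39222*(-1/31382) = -19611/15691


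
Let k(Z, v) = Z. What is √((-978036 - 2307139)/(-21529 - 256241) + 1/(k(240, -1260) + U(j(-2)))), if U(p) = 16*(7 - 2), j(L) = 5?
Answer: √14604226764645/1111080 ≈ 3.4395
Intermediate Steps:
U(p) = 80 (U(p) = 16*5 = 80)
√((-978036 - 2307139)/(-21529 - 256241) + 1/(k(240, -1260) + U(j(-2)))) = √((-978036 - 2307139)/(-21529 - 256241) + 1/(240 + 80)) = √(-3285175/(-277770) + 1/320) = √(-3285175*(-1/277770) + 1/320) = √(657035/55554 + 1/320) = √(105153377/8888640) = √14604226764645/1111080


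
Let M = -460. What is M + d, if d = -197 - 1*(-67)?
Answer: -590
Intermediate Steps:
d = -130 (d = -197 + 67 = -130)
M + d = -460 - 130 = -590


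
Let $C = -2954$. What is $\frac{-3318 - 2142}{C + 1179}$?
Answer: $\frac{1092}{355} \approx 3.0761$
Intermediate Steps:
$\frac{-3318 - 2142}{C + 1179} = \frac{-3318 - 2142}{-2954 + 1179} = - \frac{5460}{-1775} = \left(-5460\right) \left(- \frac{1}{1775}\right) = \frac{1092}{355}$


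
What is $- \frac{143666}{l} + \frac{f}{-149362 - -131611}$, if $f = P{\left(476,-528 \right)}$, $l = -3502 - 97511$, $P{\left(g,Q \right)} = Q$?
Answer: $\frac{867850010}{597693921} \approx 1.452$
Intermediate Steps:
$l = -101013$
$f = -528$
$- \frac{143666}{l} + \frac{f}{-149362 - -131611} = - \frac{143666}{-101013} - \frac{528}{-149362 - -131611} = \left(-143666\right) \left(- \frac{1}{101013}\right) - \frac{528}{-149362 + 131611} = \frac{143666}{101013} - \frac{528}{-17751} = \frac{143666}{101013} - - \frac{176}{5917} = \frac{143666}{101013} + \frac{176}{5917} = \frac{867850010}{597693921}$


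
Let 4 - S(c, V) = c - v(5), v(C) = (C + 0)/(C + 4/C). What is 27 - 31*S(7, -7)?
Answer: 2705/29 ≈ 93.276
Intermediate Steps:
v(C) = C/(C + 4/C)
S(c, V) = 141/29 - c (S(c, V) = 4 - (c - 5**2/(4 + 5**2)) = 4 - (c - 25/(4 + 25)) = 4 - (c - 25/29) = 4 - (-25/29 + c) = 4 + (25/29 - c) = 141/29 - c)
27 - 31*S(7, -7) = 27 - 31*(141/29 - 1*7) = 27 - 31*(141/29 - 7) = 27 - 31*(-62/29) = 27 + 1922/29 = 2705/29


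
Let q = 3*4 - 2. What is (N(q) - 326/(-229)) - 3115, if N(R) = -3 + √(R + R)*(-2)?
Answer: -713696/229 - 4*√5 ≈ -3125.5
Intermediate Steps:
q = 10 (q = 12 - 2 = 10)
N(R) = -3 - 2*√2*√R (N(R) = -3 + √(2*R)*(-2) = -3 + (√2*√R)*(-2) = -3 - 2*√2*√R)
(N(q) - 326/(-229)) - 3115 = ((-3 - 2*√2*√10) - 326/(-229)) - 3115 = ((-3 - 4*√5) - 326*(-1/229)) - 3115 = ((-3 - 4*√5) + 326/229) - 3115 = (-361/229 - 4*√5) - 3115 = -713696/229 - 4*√5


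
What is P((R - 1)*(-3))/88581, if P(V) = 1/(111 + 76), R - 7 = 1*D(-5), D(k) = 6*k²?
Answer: 1/16564647 ≈ 6.0370e-8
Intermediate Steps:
R = 157 (R = 7 + 1*(6*(-5)²) = 7 + 1*(6*25) = 7 + 1*150 = 7 + 150 = 157)
P(V) = 1/187
P((R - 1)*(-3))/88581 = (1/187)/88581 = (1/187)*(1/88581) = 1/16564647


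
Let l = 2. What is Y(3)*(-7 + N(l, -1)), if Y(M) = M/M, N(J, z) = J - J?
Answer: -7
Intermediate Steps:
N(J, z) = 0
Y(M) = 1
Y(3)*(-7 + N(l, -1)) = 1*(-7 + 0) = 1*(-7) = -7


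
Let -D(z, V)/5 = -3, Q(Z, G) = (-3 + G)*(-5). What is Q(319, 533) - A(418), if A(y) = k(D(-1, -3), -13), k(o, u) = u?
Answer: -2637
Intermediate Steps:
Q(Z, G) = 15 - 5*G
D(z, V) = 15 (D(z, V) = -5*(-3) = 15)
A(y) = -13
Q(319, 533) - A(418) = (15 - 5*533) - 1*(-13) = (15 - 2665) + 13 = -2650 + 13 = -2637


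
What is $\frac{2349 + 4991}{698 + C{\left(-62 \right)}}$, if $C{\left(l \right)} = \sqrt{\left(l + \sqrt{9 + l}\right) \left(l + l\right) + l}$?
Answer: $\frac{7340}{698 + \sqrt{62} \sqrt{123 - 2 i \sqrt{53}}} \approx 9.3442 + 0.061381 i$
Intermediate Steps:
$C{\left(l \right)} = \sqrt{l + 2 l \left(l + \sqrt{9 + l}\right)}$ ($C{\left(l \right)} = \sqrt{\left(l + \sqrt{9 + l}\right) 2 l + l} = \sqrt{2 l \left(l + \sqrt{9 + l}\right) + l} = \sqrt{l + 2 l \left(l + \sqrt{9 + l}\right)}$)
$\frac{2349 + 4991}{698 + C{\left(-62 \right)}} = \frac{2349 + 4991}{698 + \sqrt{- 62 \left(1 + 2 \left(-62\right) + 2 \sqrt{9 - 62}\right)}} = \frac{7340}{698 + \sqrt{- 62 \left(1 - 124 + 2 \sqrt{-53}\right)}} = \frac{7340}{698 + \sqrt{- 62 \left(1 - 124 + 2 i \sqrt{53}\right)}} = \frac{7340}{698 + \sqrt{- 62 \left(-123 + 2 i \sqrt{53}\right)}} = \frac{7340}{698 + \sqrt{7626 - 124 i \sqrt{53}}}$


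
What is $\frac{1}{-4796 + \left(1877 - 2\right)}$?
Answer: $- \frac{1}{2921} \approx -0.00034235$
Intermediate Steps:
$\frac{1}{-4796 + \left(1877 - 2\right)} = \frac{1}{-4796 + 1875} = \frac{1}{-2921} = - \frac{1}{2921}$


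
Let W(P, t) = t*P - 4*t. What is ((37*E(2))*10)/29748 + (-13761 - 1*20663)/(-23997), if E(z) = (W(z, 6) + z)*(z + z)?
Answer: 1506508/1607799 ≈ 0.93700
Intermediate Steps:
W(P, t) = -4*t + P*t (W(P, t) = P*t - 4*t = -4*t + P*t)
E(z) = 2*z*(-24 + 7*z) (E(z) = (6*(-4 + z) + z)*(z + z) = ((-24 + 6*z) + z)*(2*z) = (-24 + 7*z)*(2*z) = 2*z*(-24 + 7*z))
((37*E(2))*10)/29748 + (-13761 - 1*20663)/(-23997) = ((37*(2*2*(-24 + 7*2)))*10)/29748 + (-13761 - 1*20663)/(-23997) = ((37*(2*2*(-24 + 14)))*10)*(1/29748) + (-13761 - 20663)*(-1/23997) = ((37*(2*2*(-10)))*10)*(1/29748) - 34424*(-1/23997) = ((37*(-40))*10)*(1/29748) + 34424/23997 = -1480*10*(1/29748) + 34424/23997 = -14800*1/29748 + 34424/23997 = -100/201 + 34424/23997 = 1506508/1607799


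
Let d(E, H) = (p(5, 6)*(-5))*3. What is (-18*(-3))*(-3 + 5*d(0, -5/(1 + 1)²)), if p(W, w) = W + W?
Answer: -40662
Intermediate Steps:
p(W, w) = 2*W
d(E, H) = -150 (d(E, H) = ((2*5)*(-5))*3 = (10*(-5))*3 = -50*3 = -150)
(-18*(-3))*(-3 + 5*d(0, -5/(1 + 1)²)) = (-18*(-3))*(-3 + 5*(-150)) = 54*(-3 - 750) = 54*(-753) = -40662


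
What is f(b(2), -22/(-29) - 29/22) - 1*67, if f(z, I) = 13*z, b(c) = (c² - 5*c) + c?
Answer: -119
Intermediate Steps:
b(c) = c² - 4*c
f(b(2), -22/(-29) - 29/22) - 1*67 = 13*(2*(-4 + 2)) - 1*67 = 13*(2*(-2)) - 67 = 13*(-4) - 67 = -52 - 67 = -119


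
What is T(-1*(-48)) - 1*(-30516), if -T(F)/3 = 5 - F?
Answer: 30645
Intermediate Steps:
T(F) = -15 + 3*F (T(F) = -3*(5 - F) = -15 + 3*F)
T(-1*(-48)) - 1*(-30516) = (-15 + 3*(-1*(-48))) - 1*(-30516) = (-15 + 3*48) + 30516 = (-15 + 144) + 30516 = 129 + 30516 = 30645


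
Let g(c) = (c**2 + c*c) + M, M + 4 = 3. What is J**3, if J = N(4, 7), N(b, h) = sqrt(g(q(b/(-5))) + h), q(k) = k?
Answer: 182*sqrt(182)/125 ≈ 19.643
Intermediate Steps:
M = -1 (M = -4 + 3 = -1)
g(c) = -1 + 2*c**2 (g(c) = (c**2 + c*c) - 1 = (c**2 + c**2) - 1 = 2*c**2 - 1 = -1 + 2*c**2)
N(b, h) = sqrt(-1 + h + 2*b**2/25) (N(b, h) = sqrt((-1 + 2*(b/(-5))**2) + h) = sqrt((-1 + 2*(b*(-1/5))**2) + h) = sqrt((-1 + 2*(-b/5)**2) + h) = sqrt((-1 + 2*(b**2/25)) + h) = sqrt((-1 + 2*b**2/25) + h) = sqrt(-1 + h + 2*b**2/25))
J = sqrt(182)/5 (J = sqrt(-25 + 2*4**2 + 25*7)/5 = sqrt(-25 + 2*16 + 175)/5 = sqrt(-25 + 32 + 175)/5 = sqrt(182)/5 ≈ 2.6981)
J**3 = (sqrt(182)/5)**3 = 182*sqrt(182)/125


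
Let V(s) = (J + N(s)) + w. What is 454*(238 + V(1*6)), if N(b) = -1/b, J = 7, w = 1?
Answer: 334825/3 ≈ 1.1161e+5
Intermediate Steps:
V(s) = 8 - 1/s (V(s) = (7 - 1/s) + 1 = 8 - 1/s)
454*(238 + V(1*6)) = 454*(238 + (8 - 1/(1*6))) = 454*(238 + (8 - 1/6)) = 454*(238 + (8 - 1*⅙)) = 454*(238 + (8 - ⅙)) = 454*(238 + 47/6) = 454*(1475/6) = 334825/3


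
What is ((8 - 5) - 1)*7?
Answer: 14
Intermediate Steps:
((8 - 5) - 1)*7 = (3 - 1)*7 = 2*7 = 14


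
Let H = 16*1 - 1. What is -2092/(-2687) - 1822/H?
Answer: -4864334/40305 ≈ -120.69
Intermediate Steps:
H = 15 (H = 16 - 1 = 15)
-2092/(-2687) - 1822/H = -2092/(-2687) - 1822/15 = -2092*(-1/2687) - 1822*1/15 = 2092/2687 - 1822/15 = -4864334/40305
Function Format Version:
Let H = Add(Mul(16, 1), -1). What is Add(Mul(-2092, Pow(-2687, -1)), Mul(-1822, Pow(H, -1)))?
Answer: Rational(-4864334, 40305) ≈ -120.69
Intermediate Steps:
H = 15 (H = Add(16, -1) = 15)
Add(Mul(-2092, Pow(-2687, -1)), Mul(-1822, Pow(H, -1))) = Add(Mul(-2092, Pow(-2687, -1)), Mul(-1822, Pow(15, -1))) = Add(Mul(-2092, Rational(-1, 2687)), Mul(-1822, Rational(1, 15))) = Add(Rational(2092, 2687), Rational(-1822, 15)) = Rational(-4864334, 40305)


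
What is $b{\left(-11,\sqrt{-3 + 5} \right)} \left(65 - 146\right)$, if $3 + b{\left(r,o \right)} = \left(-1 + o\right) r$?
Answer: $-648 + 891 \sqrt{2} \approx 612.06$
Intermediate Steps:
$b{\left(r,o \right)} = -3 + r \left(-1 + o\right)$ ($b{\left(r,o \right)} = -3 + \left(-1 + o\right) r = -3 + r \left(-1 + o\right)$)
$b{\left(-11,\sqrt{-3 + 5} \right)} \left(65 - 146\right) = \left(-3 - -11 + \sqrt{-3 + 5} \left(-11\right)\right) \left(65 - 146\right) = \left(-3 + 11 + \sqrt{2} \left(-11\right)\right) \left(-81\right) = \left(-3 + 11 - 11 \sqrt{2}\right) \left(-81\right) = \left(8 - 11 \sqrt{2}\right) \left(-81\right) = -648 + 891 \sqrt{2}$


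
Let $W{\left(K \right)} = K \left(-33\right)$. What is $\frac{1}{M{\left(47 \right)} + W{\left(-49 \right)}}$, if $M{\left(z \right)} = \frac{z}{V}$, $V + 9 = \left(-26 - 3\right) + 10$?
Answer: $\frac{28}{45229} \approx 0.00061907$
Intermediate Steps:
$W{\left(K \right)} = - 33 K$
$V = -28$ ($V = -9 + \left(\left(-26 - 3\right) + 10\right) = -9 + \left(-29 + 10\right) = -9 - 19 = -28$)
$M{\left(z \right)} = - \frac{z}{28}$ ($M{\left(z \right)} = \frac{z}{-28} = z \left(- \frac{1}{28}\right) = - \frac{z}{28}$)
$\frac{1}{M{\left(47 \right)} + W{\left(-49 \right)}} = \frac{1}{\left(- \frac{1}{28}\right) 47 - -1617} = \frac{1}{- \frac{47}{28} + 1617} = \frac{1}{\frac{45229}{28}} = \frac{28}{45229}$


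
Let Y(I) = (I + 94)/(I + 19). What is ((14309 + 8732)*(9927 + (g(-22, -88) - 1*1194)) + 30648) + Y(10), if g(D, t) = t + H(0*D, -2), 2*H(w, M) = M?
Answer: 5776714612/29 ≈ 1.9920e+8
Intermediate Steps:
H(w, M) = M/2
g(D, t) = -1 + t (g(D, t) = t + (½)*(-2) = t - 1 = -1 + t)
Y(I) = (94 + I)/(19 + I)
((14309 + 8732)*(9927 + (g(-22, -88) - 1*1194)) + 30648) + Y(10) = ((14309 + 8732)*(9927 + ((-1 - 88) - 1*1194)) + 30648) + (94 + 10)/(19 + 10) = (23041*(9927 + (-89 - 1194)) + 30648) + 104/29 = (23041*(9927 - 1283) + 30648) + (1/29)*104 = (23041*8644 + 30648) + 104/29 = (199166404 + 30648) + 104/29 = 199197052 + 104/29 = 5776714612/29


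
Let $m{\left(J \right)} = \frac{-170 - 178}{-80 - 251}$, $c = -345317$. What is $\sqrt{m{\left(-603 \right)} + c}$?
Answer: $\frac{i \sqrt{37833160649}}{331} \approx 587.64 i$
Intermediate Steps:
$m{\left(J \right)} = \frac{348}{331}$ ($m{\left(J \right)} = - \frac{348}{-331} = \left(-348\right) \left(- \frac{1}{331}\right) = \frac{348}{331}$)
$\sqrt{m{\left(-603 \right)} + c} = \sqrt{\frac{348}{331} - 345317} = \sqrt{- \frac{114299579}{331}} = \frac{i \sqrt{37833160649}}{331}$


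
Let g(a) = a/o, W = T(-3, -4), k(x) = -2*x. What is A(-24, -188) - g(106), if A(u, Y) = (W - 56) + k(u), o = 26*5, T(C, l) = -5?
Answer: -898/65 ≈ -13.815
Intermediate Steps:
W = -5
o = 130
A(u, Y) = -61 - 2*u (A(u, Y) = (-5 - 56) - 2*u = -61 - 2*u)
g(a) = a/130
A(-24, -188) - g(106) = (-61 - 2*(-24)) - 106/130 = (-61 + 48) - 1*53/65 = -13 - 53/65 = -898/65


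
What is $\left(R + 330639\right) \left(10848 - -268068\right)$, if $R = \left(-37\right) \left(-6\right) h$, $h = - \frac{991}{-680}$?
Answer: $\frac{7846413382269}{85} \approx 9.2311 \cdot 10^{10}$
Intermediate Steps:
$h = \frac{991}{680}$ ($h = \left(-991\right) \left(- \frac{1}{680}\right) = \frac{991}{680} \approx 1.4574$)
$R = \frac{110001}{340}$ ($R = \left(-37\right) \left(-6\right) \frac{991}{680} = 222 \cdot \frac{991}{680} = \frac{110001}{340} \approx 323.53$)
$\left(R + 330639\right) \left(10848 - -268068\right) = \left(\frac{110001}{340} + 330639\right) \left(10848 - -268068\right) = \frac{112527261 \left(10848 + 268068\right)}{340} = \frac{112527261}{340} \cdot 278916 = \frac{7846413382269}{85}$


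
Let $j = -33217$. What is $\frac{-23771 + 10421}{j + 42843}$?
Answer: $- \frac{6675}{4813} \approx -1.3869$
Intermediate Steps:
$\frac{-23771 + 10421}{j + 42843} = \frac{-23771 + 10421}{-33217 + 42843} = - \frac{13350}{9626} = \left(-13350\right) \frac{1}{9626} = - \frac{6675}{4813}$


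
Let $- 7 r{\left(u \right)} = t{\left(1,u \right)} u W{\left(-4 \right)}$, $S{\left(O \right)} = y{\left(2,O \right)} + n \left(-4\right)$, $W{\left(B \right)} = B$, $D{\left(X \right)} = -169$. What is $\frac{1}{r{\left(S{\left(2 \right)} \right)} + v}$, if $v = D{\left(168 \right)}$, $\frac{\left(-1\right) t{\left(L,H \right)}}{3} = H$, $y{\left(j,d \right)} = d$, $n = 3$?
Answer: $- \frac{7}{2383} \approx -0.0029375$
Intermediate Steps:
$t{\left(L,H \right)} = - 3 H$
$v = -169$
$S{\left(O \right)} = -12 + O$ ($S{\left(O \right)} = O + 3 \left(-4\right) = O - 12 = -12 + O$)
$r{\left(u \right)} = - \frac{12 u^{2}}{7}$ ($r{\left(u \right)} = - \frac{- 3 u u \left(-4\right)}{7} = - \frac{- 3 u^{2} \left(-4\right)}{7} = - \frac{12 u^{2}}{7}$)
$\frac{1}{r{\left(S{\left(2 \right)} \right)} + v} = \frac{1}{- \frac{12 \left(-12 + 2\right)^{2}}{7} - 169} = \frac{1}{- \frac{12 \left(-10\right)^{2}}{7} - 169} = \frac{1}{\left(- \frac{12}{7}\right) 100 - 169} = \frac{1}{- \frac{1200}{7} - 169} = \frac{1}{- \frac{2383}{7}} = - \frac{7}{2383}$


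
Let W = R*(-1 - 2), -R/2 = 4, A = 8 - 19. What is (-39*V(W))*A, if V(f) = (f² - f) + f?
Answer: 247104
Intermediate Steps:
A = -11
R = -8 (R = -2*4 = -8)
W = 24 (W = -8*(-1 - 2) = -8*(-3) = 24)
V(f) = f²
(-39*V(W))*A = -39*24²*(-11) = -39*576*(-11) = -22464*(-11) = 247104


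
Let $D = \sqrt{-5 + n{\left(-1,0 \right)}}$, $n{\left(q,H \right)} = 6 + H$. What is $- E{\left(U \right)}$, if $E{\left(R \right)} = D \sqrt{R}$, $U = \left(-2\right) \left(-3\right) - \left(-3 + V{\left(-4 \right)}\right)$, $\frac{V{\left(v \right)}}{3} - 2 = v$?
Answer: $- \sqrt{15} \approx -3.873$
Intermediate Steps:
$V{\left(v \right)} = 6 + 3 v$
$D = 1$ ($D = \sqrt{-5 + \left(6 + 0\right)} = \sqrt{-5 + 6} = \sqrt{1} = 1$)
$U = 15$ ($U = \left(-2\right) \left(-3\right) + \left(3 - \left(6 + 3 \left(-4\right)\right)\right) = 6 + \left(3 - \left(6 - 12\right)\right) = 6 + \left(3 - -6\right) = 6 + \left(3 + 6\right) = 6 + 9 = 15$)
$E{\left(R \right)} = \sqrt{R}$ ($E{\left(R \right)} = 1 \sqrt{R} = \sqrt{R}$)
$- E{\left(U \right)} = - \sqrt{15}$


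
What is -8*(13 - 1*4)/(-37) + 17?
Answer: 701/37 ≈ 18.946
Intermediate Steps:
-8*(13 - 1*4)/(-37) + 17 = -8*(13 - 4)*(-1)/37 + 17 = -72*(-1)/37 + 17 = -8*(-9/37) + 17 = 72/37 + 17 = 701/37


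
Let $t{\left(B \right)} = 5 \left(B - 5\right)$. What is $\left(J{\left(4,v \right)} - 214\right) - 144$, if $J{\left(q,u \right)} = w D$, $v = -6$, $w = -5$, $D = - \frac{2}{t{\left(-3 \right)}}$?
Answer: $- \frac{1433}{4} \approx -358.25$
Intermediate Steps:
$t{\left(B \right)} = -25 + 5 B$ ($t{\left(B \right)} = 5 \left(-5 + B\right) = -25 + 5 B$)
$D = \frac{1}{20}$ ($D = - \frac{2}{-25 + 5 \left(-3\right)} = - \frac{2}{-25 - 15} = - \frac{2}{-40} = \left(-2\right) \left(- \frac{1}{40}\right) = \frac{1}{20} \approx 0.05$)
$J{\left(q,u \right)} = - \frac{1}{4}$ ($J{\left(q,u \right)} = \left(-5\right) \frac{1}{20} = - \frac{1}{4}$)
$\left(J{\left(4,v \right)} - 214\right) - 144 = \left(- \frac{1}{4} - 214\right) - 144 = - \frac{857}{4} - 144 = - \frac{1433}{4}$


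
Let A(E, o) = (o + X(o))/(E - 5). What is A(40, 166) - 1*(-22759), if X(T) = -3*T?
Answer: 796233/35 ≈ 22750.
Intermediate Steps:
A(E, o) = -2*o/(-5 + E) (A(E, o) = (o - 3*o)/(E - 5) = (-2*o)/(-5 + E) = -2*o/(-5 + E))
A(40, 166) - 1*(-22759) = -2*166/(-5 + 40) - 1*(-22759) = -2*166/35 + 22759 = -2*166*1/35 + 22759 = -332/35 + 22759 = 796233/35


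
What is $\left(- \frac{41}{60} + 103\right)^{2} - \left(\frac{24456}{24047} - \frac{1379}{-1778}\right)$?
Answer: $\frac{115076201677649}{10994288400} \approx 10467.0$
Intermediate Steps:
$\left(- \frac{41}{60} + 103\right)^{2} - \left(\frac{24456}{24047} - \frac{1379}{-1778}\right) = \left(\left(-41\right) \frac{1}{60} + 103\right)^{2} - \left(24456 \cdot \frac{1}{24047} - - \frac{197}{254}\right) = \left(- \frac{41}{60} + 103\right)^{2} - \left(\frac{24456}{24047} + \frac{197}{254}\right) = \left(\frac{6139}{60}\right)^{2} - \frac{10949083}{6107938} = \frac{37687321}{3600} - \frac{10949083}{6107938} = \frac{115076201677649}{10994288400}$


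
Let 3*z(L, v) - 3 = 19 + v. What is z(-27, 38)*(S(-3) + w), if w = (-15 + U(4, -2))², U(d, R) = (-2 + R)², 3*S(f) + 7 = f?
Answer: -140/3 ≈ -46.667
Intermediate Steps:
z(L, v) = 22/3 + v/3 (z(L, v) = 1 + (19 + v)/3 = 1 + (19/3 + v/3) = 22/3 + v/3)
S(f) = -7/3 + f/3
w = 1 (w = (-15 + (-2 - 2)²)² = (-15 + (-4)²)² = (-15 + 16)² = 1² = 1)
z(-27, 38)*(S(-3) + w) = (22/3 + (⅓)*38)*((-7/3 + (⅓)*(-3)) + 1) = (22/3 + 38/3)*((-7/3 - 1) + 1) = 20*(-10/3 + 1) = 20*(-7/3) = -140/3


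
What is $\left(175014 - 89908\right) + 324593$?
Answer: $409699$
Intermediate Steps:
$\left(175014 - 89908\right) + 324593 = 85106 + 324593 = 409699$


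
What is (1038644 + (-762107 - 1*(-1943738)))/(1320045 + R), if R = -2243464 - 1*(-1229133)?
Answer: 2220275/305714 ≈ 7.2626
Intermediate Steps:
R = -1014331 (R = -2243464 + 1229133 = -1014331)
(1038644 + (-762107 - 1*(-1943738)))/(1320045 + R) = (1038644 + (-762107 - 1*(-1943738)))/(1320045 - 1014331) = (1038644 + (-762107 + 1943738))/305714 = (1038644 + 1181631)*(1/305714) = 2220275*(1/305714) = 2220275/305714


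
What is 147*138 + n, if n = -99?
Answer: 20187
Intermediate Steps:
147*138 + n = 147*138 - 99 = 20286 - 99 = 20187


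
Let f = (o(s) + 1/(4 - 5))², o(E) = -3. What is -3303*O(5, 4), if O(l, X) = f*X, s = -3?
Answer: -211392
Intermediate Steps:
f = 16 (f = (-3 + 1/(4 - 5))² = (-3 + 1/(-1))² = (-3 - 1)² = (-4)² = 16)
O(l, X) = 16*X
-3303*O(5, 4) = -52848*4 = -3303*64 = -211392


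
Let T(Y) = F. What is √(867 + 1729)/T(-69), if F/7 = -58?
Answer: -√649/203 ≈ -0.12549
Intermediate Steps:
F = -406 (F = 7*(-58) = -406)
T(Y) = -406
√(867 + 1729)/T(-69) = √(867 + 1729)/(-406) = √2596*(-1/406) = (2*√649)*(-1/406) = -√649/203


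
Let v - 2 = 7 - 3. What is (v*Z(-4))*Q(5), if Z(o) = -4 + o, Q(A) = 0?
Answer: 0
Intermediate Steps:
v = 6 (v = 2 + (7 - 3) = 2 + 4 = 6)
(v*Z(-4))*Q(5) = (6*(-4 - 4))*0 = (6*(-8))*0 = -48*0 = 0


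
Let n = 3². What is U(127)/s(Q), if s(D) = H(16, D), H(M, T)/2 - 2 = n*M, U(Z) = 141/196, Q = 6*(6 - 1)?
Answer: 141/57232 ≈ 0.0024637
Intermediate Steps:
n = 9
Q = 30 (Q = 6*5 = 30)
U(Z) = 141/196 (U(Z) = 141*(1/196) = 141/196)
H(M, T) = 4 + 18*M (H(M, T) = 4 + 2*(9*M) = 4 + 18*M)
s(D) = 292 (s(D) = 4 + 18*16 = 4 + 288 = 292)
U(127)/s(Q) = (141/196)/292 = (141/196)*(1/292) = 141/57232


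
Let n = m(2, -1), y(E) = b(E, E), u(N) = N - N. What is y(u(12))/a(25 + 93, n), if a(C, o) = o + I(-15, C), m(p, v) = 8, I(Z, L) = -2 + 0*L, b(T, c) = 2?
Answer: ⅓ ≈ 0.33333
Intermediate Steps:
u(N) = 0
I(Z, L) = -2 (I(Z, L) = -2 + 0 = -2)
y(E) = 2
n = 8
a(C, o) = -2 + o (a(C, o) = o - 2 = -2 + o)
y(u(12))/a(25 + 93, n) = 2/(-2 + 8) = 2/6 = 2*(⅙) = ⅓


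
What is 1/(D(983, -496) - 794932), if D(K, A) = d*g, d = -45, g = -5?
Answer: -1/794707 ≈ -1.2583e-6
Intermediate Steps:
D(K, A) = 225 (D(K, A) = -45*(-5) = 225)
1/(D(983, -496) - 794932) = 1/(225 - 794932) = 1/(-794707) = -1/794707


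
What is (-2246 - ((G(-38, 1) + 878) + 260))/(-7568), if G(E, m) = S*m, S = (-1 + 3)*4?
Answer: 212/473 ≈ 0.44820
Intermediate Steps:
S = 8 (S = 2*4 = 8)
G(E, m) = 8*m
(-2246 - ((G(-38, 1) + 878) + 260))/(-7568) = (-2246 - ((8*1 + 878) + 260))/(-7568) = (-2246 - ((8 + 878) + 260))*(-1/7568) = (-2246 - (886 + 260))*(-1/7568) = (-2246 - 1*1146)*(-1/7568) = (-2246 - 1146)*(-1/7568) = -3392*(-1/7568) = 212/473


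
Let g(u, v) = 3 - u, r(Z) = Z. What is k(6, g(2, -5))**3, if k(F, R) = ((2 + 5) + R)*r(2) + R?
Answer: 4913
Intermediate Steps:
k(F, R) = 14 + 3*R (k(F, R) = ((2 + 5) + R)*2 + R = (7 + R)*2 + R = (14 + 2*R) + R = 14 + 3*R)
k(6, g(2, -5))**3 = (14 + 3*(3 - 1*2))**3 = (14 + 3*(3 - 2))**3 = (14 + 3*1)**3 = (14 + 3)**3 = 17**3 = 4913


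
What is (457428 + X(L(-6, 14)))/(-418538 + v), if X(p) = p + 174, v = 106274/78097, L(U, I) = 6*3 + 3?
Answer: -11912994477/10895485304 ≈ -1.0934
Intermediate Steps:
L(U, I) = 21 (L(U, I) = 18 + 3 = 21)
v = 106274/78097 (v = 106274*(1/78097) = 106274/78097 ≈ 1.3608)
X(p) = 174 + p
(457428 + X(L(-6, 14)))/(-418538 + v) = (457428 + (174 + 21))/(-418538 + 106274/78097) = (457428 + 195)/(-32686455912/78097) = 457623*(-78097/32686455912) = -11912994477/10895485304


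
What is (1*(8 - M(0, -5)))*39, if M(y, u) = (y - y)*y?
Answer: 312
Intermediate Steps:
M(y, u) = 0 (M(y, u) = 0*y = 0)
(1*(8 - M(0, -5)))*39 = (1*(8 - 1*0))*39 = (1*(8 + 0))*39 = (1*8)*39 = 8*39 = 312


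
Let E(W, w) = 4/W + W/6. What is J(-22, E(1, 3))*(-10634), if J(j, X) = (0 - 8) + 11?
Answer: -31902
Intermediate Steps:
E(W, w) = 4/W + W/6 (E(W, w) = 4/W + W*(⅙) = 4/W + W/6)
J(j, X) = 3 (J(j, X) = -8 + 11 = 3)
J(-22, E(1, 3))*(-10634) = 3*(-10634) = -31902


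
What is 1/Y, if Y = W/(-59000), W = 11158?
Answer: -29500/5579 ≈ -5.2877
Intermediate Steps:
Y = -5579/29500 (Y = 11158/(-59000) = 11158*(-1/59000) = -5579/29500 ≈ -0.18912)
1/Y = 1/(-5579/29500) = -29500/5579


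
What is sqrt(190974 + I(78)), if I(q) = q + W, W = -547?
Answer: sqrt(190505) ≈ 436.47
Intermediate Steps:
I(q) = -547 + q (I(q) = q - 547 = -547 + q)
sqrt(190974 + I(78)) = sqrt(190974 + (-547 + 78)) = sqrt(190974 - 469) = sqrt(190505)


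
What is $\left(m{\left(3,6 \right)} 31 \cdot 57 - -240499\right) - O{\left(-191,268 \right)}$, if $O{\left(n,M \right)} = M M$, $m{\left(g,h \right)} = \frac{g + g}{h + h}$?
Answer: $\frac{339117}{2} \approx 1.6956 \cdot 10^{5}$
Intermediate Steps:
$m{\left(g,h \right)} = \frac{g}{h}$ ($m{\left(g,h \right)} = \frac{2 g}{2 h} = 2 g \frac{1}{2 h} = \frac{g}{h}$)
$O{\left(n,M \right)} = M^{2}$
$\left(m{\left(3,6 \right)} 31 \cdot 57 - -240499\right) - O{\left(-191,268 \right)} = \left(\frac{3}{6} \cdot 31 \cdot 57 - -240499\right) - 268^{2} = \left(3 \cdot \frac{1}{6} \cdot 31 \cdot 57 + 240499\right) - 71824 = \left(\frac{1}{2} \cdot 31 \cdot 57 + 240499\right) - 71824 = \left(\frac{31}{2} \cdot 57 + 240499\right) - 71824 = \left(\frac{1767}{2} + 240499\right) - 71824 = \frac{482765}{2} - 71824 = \frac{339117}{2}$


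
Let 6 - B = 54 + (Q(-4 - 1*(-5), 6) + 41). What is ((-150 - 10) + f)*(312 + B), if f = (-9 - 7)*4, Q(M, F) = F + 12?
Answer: -45920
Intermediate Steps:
Q(M, F) = 12 + F
f = -64 (f = -16*4 = -64)
B = -107 (B = 6 - (54 + ((12 + 6) + 41)) = 6 - (54 + (18 + 41)) = 6 - (54 + 59) = 6 - 1*113 = 6 - 113 = -107)
((-150 - 10) + f)*(312 + B) = ((-150 - 10) - 64)*(312 - 107) = (-160 - 64)*205 = -224*205 = -45920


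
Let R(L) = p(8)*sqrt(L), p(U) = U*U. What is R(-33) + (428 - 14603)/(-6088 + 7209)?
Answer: -14175/1121 + 64*I*sqrt(33) ≈ -12.645 + 367.65*I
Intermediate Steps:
p(U) = U**2
R(L) = 64*sqrt(L) (R(L) = 8**2*sqrt(L) = 64*sqrt(L))
R(-33) + (428 - 14603)/(-6088 + 7209) = 64*sqrt(-33) + (428 - 14603)/(-6088 + 7209) = 64*(I*sqrt(33)) - 14175/1121 = 64*I*sqrt(33) - 14175*1/1121 = 64*I*sqrt(33) - 14175/1121 = -14175/1121 + 64*I*sqrt(33)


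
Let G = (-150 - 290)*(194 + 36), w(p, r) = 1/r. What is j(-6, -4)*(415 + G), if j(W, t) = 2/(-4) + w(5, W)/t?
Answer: 369545/8 ≈ 46193.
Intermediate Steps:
G = -101200 (G = -440*230 = -101200)
j(W, t) = -1/2 + 1/(W*t) (j(W, t) = 2/(-4) + 1/(W*t) = 2*(-1/4) + 1/(W*t) = -1/2 + 1/(W*t))
j(-6, -4)*(415 + G) = (-1/2 + 1/(-6*(-4)))*(415 - 101200) = (-1/2 - 1/6*(-1/4))*(-100785) = (-1/2 + 1/24)*(-100785) = -11/24*(-100785) = 369545/8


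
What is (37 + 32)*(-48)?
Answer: -3312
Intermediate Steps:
(37 + 32)*(-48) = 69*(-48) = -3312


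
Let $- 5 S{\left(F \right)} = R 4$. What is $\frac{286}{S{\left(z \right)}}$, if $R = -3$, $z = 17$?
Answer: $\frac{715}{6} \approx 119.17$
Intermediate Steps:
$S{\left(F \right)} = \frac{12}{5}$ ($S{\left(F \right)} = - \frac{\left(-3\right) 4}{5} = \left(- \frac{1}{5}\right) \left(-12\right) = \frac{12}{5}$)
$\frac{286}{S{\left(z \right)}} = \frac{286}{\frac{12}{5}} = 286 \cdot \frac{5}{12} = \frac{715}{6}$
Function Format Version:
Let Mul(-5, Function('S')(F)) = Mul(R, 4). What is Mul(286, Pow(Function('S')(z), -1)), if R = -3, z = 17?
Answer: Rational(715, 6) ≈ 119.17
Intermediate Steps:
Function('S')(F) = Rational(12, 5) (Function('S')(F) = Mul(Rational(-1, 5), Mul(-3, 4)) = Mul(Rational(-1, 5), -12) = Rational(12, 5))
Mul(286, Pow(Function('S')(z), -1)) = Mul(286, Pow(Rational(12, 5), -1)) = Mul(286, Rational(5, 12)) = Rational(715, 6)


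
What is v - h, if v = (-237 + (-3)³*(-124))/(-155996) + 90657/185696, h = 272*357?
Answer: -100459961149191/1034565472 ≈ -97104.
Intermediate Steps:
h = 97104
v = 484443897/1034565472 (v = (-237 - 27*(-124))*(-1/155996) + 90657*(1/185696) = (-237 + 3348)*(-1/155996) + 12951/26528 = 3111*(-1/155996) + 12951/26528 = -3111/155996 + 12951/26528 = 484443897/1034565472 ≈ 0.46826)
v - h = 484443897/1034565472 - 1*97104 = 484443897/1034565472 - 97104 = -100459961149191/1034565472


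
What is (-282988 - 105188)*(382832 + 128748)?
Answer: -198583078080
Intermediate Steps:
(-282988 - 105188)*(382832 + 128748) = -388176*511580 = -198583078080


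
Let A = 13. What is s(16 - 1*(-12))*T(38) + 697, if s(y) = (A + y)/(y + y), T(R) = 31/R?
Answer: 1484487/2128 ≈ 697.60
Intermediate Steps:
s(y) = (13 + y)/(2*y) (s(y) = (13 + y)/(y + y) = (13 + y)/((2*y)) = (13 + y)*(1/(2*y)) = (13 + y)/(2*y))
s(16 - 1*(-12))*T(38) + 697 = ((13 + (16 - 1*(-12)))/(2*(16 - 1*(-12))))*(31/38) + 697 = ((13 + (16 + 12))/(2*(16 + 12)))*(31*(1/38)) + 697 = ((1/2)*(13 + 28)/28)*(31/38) + 697 = ((1/2)*(1/28)*41)*(31/38) + 697 = (41/56)*(31/38) + 697 = 1271/2128 + 697 = 1484487/2128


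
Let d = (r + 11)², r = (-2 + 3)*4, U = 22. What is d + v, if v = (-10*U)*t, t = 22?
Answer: -4615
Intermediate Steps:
r = 4 (r = 1*4 = 4)
v = -4840 (v = -10*22*22 = -220*22 = -4840)
d = 225 (d = (4 + 11)² = 15² = 225)
d + v = 225 - 4840 = -4615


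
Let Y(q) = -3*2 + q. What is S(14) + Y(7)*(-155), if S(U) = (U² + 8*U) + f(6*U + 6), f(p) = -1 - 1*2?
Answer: 150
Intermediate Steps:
f(p) = -3 (f(p) = -1 - 2 = -3)
Y(q) = -6 + q
S(U) = -3 + U² + 8*U (S(U) = (U² + 8*U) - 3 = -3 + U² + 8*U)
S(14) + Y(7)*(-155) = (-3 + 14² + 8*14) + (-6 + 7)*(-155) = (-3 + 196 + 112) + 1*(-155) = 305 - 155 = 150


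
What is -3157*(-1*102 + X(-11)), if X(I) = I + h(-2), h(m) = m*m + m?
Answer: 350427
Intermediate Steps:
h(m) = m + m² (h(m) = m² + m = m + m²)
X(I) = 2 + I (X(I) = I - 2*(1 - 2) = I - 2*(-1) = I + 2 = 2 + I)
-3157*(-1*102 + X(-11)) = -3157*(-1*102 + (2 - 11)) = -3157*(-102 - 9) = -3157*(-111) = 350427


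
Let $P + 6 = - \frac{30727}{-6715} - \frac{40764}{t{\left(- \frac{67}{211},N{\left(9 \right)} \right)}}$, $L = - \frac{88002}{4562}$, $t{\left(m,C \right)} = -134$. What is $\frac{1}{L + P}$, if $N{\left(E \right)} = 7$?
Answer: $\frac{1026233305}{290931607024} \approx 0.0035274$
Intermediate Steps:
$L = - \frac{44001}{2281}$ ($L = \left(-88002\right) \frac{1}{4562} = - \frac{44001}{2281} \approx -19.29$)
$P = \frac{136224409}{449905}$ ($P = -6 - \left(- \frac{30727}{6715} - \frac{20382}{67}\right) = -6 - - \frac{138923839}{449905} = -6 + \left(\frac{30727}{6715} + \frac{20382}{67}\right) = -6 + \frac{138923839}{449905} = \frac{136224409}{449905} \approx 302.78$)
$\frac{1}{L + P} = \frac{1}{- \frac{44001}{2281} + \frac{136224409}{449905}} = \frac{1}{\frac{290931607024}{1026233305}} = \frac{1026233305}{290931607024}$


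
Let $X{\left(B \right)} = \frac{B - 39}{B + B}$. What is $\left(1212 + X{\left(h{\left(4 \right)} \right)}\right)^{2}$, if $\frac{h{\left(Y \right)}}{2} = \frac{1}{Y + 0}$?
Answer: $\frac{5508409}{4} \approx 1.3771 \cdot 10^{6}$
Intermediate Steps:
$h{\left(Y \right)} = \frac{2}{Y}$ ($h{\left(Y \right)} = \frac{2}{Y + 0} = \frac{2}{Y}$)
$X{\left(B \right)} = \frac{-39 + B}{2 B}$
$\left(1212 + X{\left(h{\left(4 \right)} \right)}\right)^{2} = \left(1212 + \frac{-39 + \frac{2}{4}}{2 \cdot \frac{2}{4}}\right)^{2} = \left(1212 + \frac{-39 + 2 \cdot \frac{1}{4}}{2 \cdot 2 \cdot \frac{1}{4}}\right)^{2} = \left(1212 + \frac{\frac{1}{\frac{1}{2}} \left(-39 + \frac{1}{2}\right)}{2}\right)^{2} = \left(1212 + \frac{1}{2} \cdot 2 \left(- \frac{77}{2}\right)\right)^{2} = \left(1212 - \frac{77}{2}\right)^{2} = \left(\frac{2347}{2}\right)^{2} = \frac{5508409}{4}$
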